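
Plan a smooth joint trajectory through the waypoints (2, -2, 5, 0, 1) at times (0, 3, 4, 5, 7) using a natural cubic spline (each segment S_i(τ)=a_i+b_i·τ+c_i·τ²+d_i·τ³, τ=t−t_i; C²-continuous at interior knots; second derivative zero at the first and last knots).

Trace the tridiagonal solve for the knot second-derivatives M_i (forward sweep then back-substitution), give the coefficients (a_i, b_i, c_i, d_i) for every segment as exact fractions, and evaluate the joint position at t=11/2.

  seg 0: a=2 b=-6269/1068 c=0 d=1615/3204
  seg 1: a=-2 b=4133/534 c=1615/356 d=-5635/1068
  seg 2: a=5 b=1051/1068 c=-1005/89 d=5669/1068
  seg 3: a=0 b=-3031/534 c=1649/356 d=-1649/2136
S(11/2) = -10119/5696

Δ: Δ0=-4/3, Δ1=7, Δ2=-5, Δ3=1/2
row 1: diag=8, rhs=50; c'=1/8, d'=25/4
row 2: denom=4−1·1/8=31/8; d'=(-72−1·25/4)/(31/8)=-626/31
row 3: denom=6−1·8/31=178/31; d'=(33−1·-626/31)/(178/31)=1649/178
back: M3=1649/178
back: M2=-626/31−8/31·1649/178=-2010/89
back: M1=25/4−1/8·-2010/89=1615/178
M: M0=0, M1=1615/178, M2=-2010/89, M3=1649/178, M4=0
seg 0: a=2, c=M0/2=0, d=(M1−M0)/(6·3)=1615/3204, b=Δ0−h0·(2M0+M1)/6=-6269/1068
seg 1: a=-2, c=M1/2=1615/356, d=(M2−M1)/(6·1)=-5635/1068, b=Δ1−h1·(2M1+M2)/6=4133/534
seg 2: a=5, c=M2/2=-1005/89, d=(M3−M2)/(6·1)=5669/1068, b=Δ2−h2·(2M2+M3)/6=1051/1068
seg 3: a=0, c=M3/2=1649/356, d=(M4−M3)/(6·2)=-1649/2136, b=Δ3−h3·(2M3+M4)/6=-3031/534
t_q=11/2 → seg 3, τ=1/2; S=0+-3031/534·τ+1649/356·τ²+-1649/2136·τ³=-10119/5696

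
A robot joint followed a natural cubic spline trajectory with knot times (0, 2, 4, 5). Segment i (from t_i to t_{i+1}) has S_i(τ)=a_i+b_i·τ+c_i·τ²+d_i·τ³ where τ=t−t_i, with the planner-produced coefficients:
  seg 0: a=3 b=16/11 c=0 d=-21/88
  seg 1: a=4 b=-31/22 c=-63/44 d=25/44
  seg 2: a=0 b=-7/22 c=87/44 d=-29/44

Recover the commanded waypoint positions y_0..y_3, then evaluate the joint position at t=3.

y_0 = S_0(0) = a_0 = 3
y_1 = S_1(0) = a_1 = 4
y_2 = S_2(0) = a_2 = 0
y_3 = S_2(1) = 1
t_q=3 is in segment 1 (τ=1); S_1(τ)=19/11

y_0=3 y_1=4 y_2=0 y_3=1
S(3) = 19/11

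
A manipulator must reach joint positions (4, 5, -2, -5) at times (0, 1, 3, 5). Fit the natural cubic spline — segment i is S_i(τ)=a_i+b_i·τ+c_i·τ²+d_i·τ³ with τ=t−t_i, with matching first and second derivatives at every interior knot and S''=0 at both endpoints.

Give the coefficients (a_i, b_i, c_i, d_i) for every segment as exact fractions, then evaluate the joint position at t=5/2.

  seg 0: a=4 b=21/11 c=0 d=-10/11
  seg 1: a=5 b=-9/11 c=-30/11 d=61/88
  seg 2: a=-2 b=-75/22 c=63/44 d=-21/88
S(5/2) = -17/704

Δ: Δ0=1, Δ1=-7/2, Δ2=-3/2
row 1: diag=6, rhs=-27; c'=1/3, d'=-9/2
row 2: denom=8−2·1/3=22/3; d'=(12−2·-9/2)/(22/3)=63/22
back: M2=63/22
back: M1=-9/2−1/3·63/22=-60/11
M: M0=0, M1=-60/11, M2=63/22, M3=0
seg 0: a=4, c=M0/2=0, d=(M1−M0)/(6·1)=-10/11, b=Δ0−h0·(2M0+M1)/6=21/11
seg 1: a=5, c=M1/2=-30/11, d=(M2−M1)/(6·2)=61/88, b=Δ1−h1·(2M1+M2)/6=-9/11
seg 2: a=-2, c=M2/2=63/44, d=(M3−M2)/(6·2)=-21/88, b=Δ2−h2·(2M2+M3)/6=-75/22
t_q=5/2 → seg 1, τ=3/2; S=5+-9/11·τ+-30/11·τ²+61/88·τ³=-17/704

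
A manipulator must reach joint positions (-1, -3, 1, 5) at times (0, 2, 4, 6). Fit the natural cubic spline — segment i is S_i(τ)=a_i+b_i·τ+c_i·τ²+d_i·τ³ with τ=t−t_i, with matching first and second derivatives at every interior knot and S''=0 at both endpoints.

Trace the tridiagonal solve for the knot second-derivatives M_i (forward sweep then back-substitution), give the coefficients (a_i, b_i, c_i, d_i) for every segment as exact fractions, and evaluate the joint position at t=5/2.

  seg 0: a=-1 b=-9/5 c=0 d=1/5
  seg 1: a=-3 b=3/5 c=6/5 d=-1/4
  seg 2: a=1 b=12/5 c=-3/10 d=1/20
S(5/2) = -389/160

Δ: Δ0=-1, Δ1=2, Δ2=2
row 1: diag=8, rhs=18; c'=1/4, d'=9/4
row 2: denom=8−2·1/4=15/2; d'=(0−2·9/4)/(15/2)=-3/5
back: M2=-3/5
back: M1=9/4−1/4·-3/5=12/5
M: M0=0, M1=12/5, M2=-3/5, M3=0
seg 0: a=-1, c=M0/2=0, d=(M1−M0)/(6·2)=1/5, b=Δ0−h0·(2M0+M1)/6=-9/5
seg 1: a=-3, c=M1/2=6/5, d=(M2−M1)/(6·2)=-1/4, b=Δ1−h1·(2M1+M2)/6=3/5
seg 2: a=1, c=M2/2=-3/10, d=(M3−M2)/(6·2)=1/20, b=Δ2−h2·(2M2+M3)/6=12/5
t_q=5/2 → seg 1, τ=1/2; S=-3+3/5·τ+6/5·τ²+-1/4·τ³=-389/160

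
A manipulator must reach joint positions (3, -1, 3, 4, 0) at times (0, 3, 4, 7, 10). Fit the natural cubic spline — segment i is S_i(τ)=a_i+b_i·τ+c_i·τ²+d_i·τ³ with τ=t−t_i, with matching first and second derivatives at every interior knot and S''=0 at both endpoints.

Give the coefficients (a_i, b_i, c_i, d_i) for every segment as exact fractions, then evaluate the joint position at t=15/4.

  seg 0: a=3 b=-269/76 c=0 d=503/2052
  seg 1: a=-1 b=117/38 c=503/228 d=-293/228
  seg 2: a=3 b=829/228 c=-94/57 d=125/684
  seg 3: a=4 b=-151/114 c=-1/228 d=1/2052
S(15/4) = 9767/4864

Δ: Δ0=-4/3, Δ1=4, Δ2=1/3, Δ3=-4/3
row 1: diag=8, rhs=32; c'=1/8, d'=4
row 2: denom=8−1·1/8=63/8; d'=(-22−1·4)/(63/8)=-208/63
row 3: denom=12−3·8/21=76/7; d'=(-10−3·-208/63)/(76/7)=-1/114
back: M3=-1/114
back: M2=-208/63−8/21·-1/114=-188/57
back: M1=4−1/8·-188/57=503/114
M: M0=0, M1=503/114, M2=-188/57, M3=-1/114, M4=0
seg 0: a=3, c=M0/2=0, d=(M1−M0)/(6·3)=503/2052, b=Δ0−h0·(2M0+M1)/6=-269/76
seg 1: a=-1, c=M1/2=503/228, d=(M2−M1)/(6·1)=-293/228, b=Δ1−h1·(2M1+M2)/6=117/38
seg 2: a=3, c=M2/2=-94/57, d=(M3−M2)/(6·3)=125/684, b=Δ2−h2·(2M2+M3)/6=829/228
seg 3: a=4, c=M3/2=-1/228, d=(M4−M3)/(6·3)=1/2052, b=Δ3−h3·(2M3+M4)/6=-151/114
t_q=15/4 → seg 1, τ=3/4; S=-1+117/38·τ+503/228·τ²+-293/228·τ³=9767/4864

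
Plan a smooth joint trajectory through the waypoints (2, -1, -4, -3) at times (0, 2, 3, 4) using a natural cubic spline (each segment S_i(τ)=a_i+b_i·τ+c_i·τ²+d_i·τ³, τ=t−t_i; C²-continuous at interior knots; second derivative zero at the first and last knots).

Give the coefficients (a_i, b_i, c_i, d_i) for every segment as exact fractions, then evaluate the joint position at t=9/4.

Δ: Δ0=-3/2, Δ1=-3, Δ2=1
row 1: diag=6, rhs=-9; c'=1/6, d'=-3/2
row 2: denom=4−1·1/6=23/6; d'=(24−1·-3/2)/(23/6)=153/23
back: M2=153/23
back: M1=-3/2−1/6·153/23=-60/23
M: M0=0, M1=-60/23, M2=153/23, M3=0
seg 0: a=2, c=M0/2=0, d=(M1−M0)/(6·2)=-5/23, b=Δ0−h0·(2M0+M1)/6=-29/46
seg 1: a=-1, c=M1/2=-30/23, d=(M2−M1)/(6·1)=71/46, b=Δ1−h1·(2M1+M2)/6=-149/46
seg 2: a=-4, c=M2/2=153/46, d=(M3−M2)/(6·1)=-51/46, b=Δ2−h2·(2M2+M3)/6=-28/23
t_q=9/4 → seg 1, τ=1/4; S=-1+-149/46·τ+-30/23·τ²+71/46·τ³=-239/128

  seg 0: a=2 b=-29/46 c=0 d=-5/23
  seg 1: a=-1 b=-149/46 c=-30/23 d=71/46
  seg 2: a=-4 b=-28/23 c=153/46 d=-51/46
S(9/4) = -239/128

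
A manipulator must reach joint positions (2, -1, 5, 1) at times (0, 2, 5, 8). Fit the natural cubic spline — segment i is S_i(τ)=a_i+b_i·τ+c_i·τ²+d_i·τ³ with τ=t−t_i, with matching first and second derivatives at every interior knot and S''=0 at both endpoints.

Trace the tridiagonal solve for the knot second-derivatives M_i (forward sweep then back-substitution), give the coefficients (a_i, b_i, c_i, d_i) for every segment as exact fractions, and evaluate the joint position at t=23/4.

Δ: Δ0=-3/2, Δ1=2, Δ2=-4/3
row 1: diag=10, rhs=21; c'=3/10, d'=21/10
row 2: denom=12−3·3/10=111/10; d'=(-20−3·21/10)/(111/10)=-263/111
back: M2=-263/111
back: M1=21/10−3/10·-263/111=104/37
M: M0=0, M1=104/37, M2=-263/111, M3=0
seg 0: a=2, c=M0/2=0, d=(M1−M0)/(6·2)=26/111, b=Δ0−h0·(2M0+M1)/6=-541/222
seg 1: a=-1, c=M1/2=52/37, d=(M2−M1)/(6·3)=-575/1998, b=Δ1−h1·(2M1+M2)/6=83/222
seg 2: a=5, c=M2/2=-263/222, d=(M3−M2)/(6·3)=263/1998, b=Δ2−h2·(2M2+M3)/6=115/111
t_q=23/4 → seg 2, τ=3/4; S=5+115/111·τ+-263/222·τ²+263/1998·τ³=24467/4736

  seg 0: a=2 b=-541/222 c=0 d=26/111
  seg 1: a=-1 b=83/222 c=52/37 d=-575/1998
  seg 2: a=5 b=115/111 c=-263/222 d=263/1998
S(23/4) = 24467/4736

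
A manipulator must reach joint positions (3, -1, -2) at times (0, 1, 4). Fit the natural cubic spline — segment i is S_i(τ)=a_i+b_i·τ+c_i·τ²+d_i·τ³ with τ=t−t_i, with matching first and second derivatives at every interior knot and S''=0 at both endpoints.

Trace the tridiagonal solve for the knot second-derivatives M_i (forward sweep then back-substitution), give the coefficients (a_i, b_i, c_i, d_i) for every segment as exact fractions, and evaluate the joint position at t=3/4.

Δ: Δ0=-4, Δ1=-1/3
row 1: diag=8, rhs=22; c'=3/8, d'=11/4
back: M1=11/4
M: M0=0, M1=11/4, M2=0
seg 0: a=3, c=M0/2=0, d=(M1−M0)/(6·1)=11/24, b=Δ0−h0·(2M0+M1)/6=-107/24
seg 1: a=-1, c=M1/2=11/8, d=(M2−M1)/(6·3)=-11/72, b=Δ1−h1·(2M1+M2)/6=-37/12
t_q=3/4 → seg 0, τ=3/4; S=3+-107/24·τ+0·τ²+11/24·τ³=-77/512

  seg 0: a=3 b=-107/24 c=0 d=11/24
  seg 1: a=-1 b=-37/12 c=11/8 d=-11/72
S(3/4) = -77/512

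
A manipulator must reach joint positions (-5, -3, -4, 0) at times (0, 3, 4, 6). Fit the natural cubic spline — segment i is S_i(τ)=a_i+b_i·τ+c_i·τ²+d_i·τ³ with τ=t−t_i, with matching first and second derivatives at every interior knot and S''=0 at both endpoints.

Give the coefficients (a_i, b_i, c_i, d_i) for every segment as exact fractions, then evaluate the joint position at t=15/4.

  seg 0: a=-5 b=211/141 c=0 d=-13/141
  seg 1: a=-3 b=-140/141 c=-39/47 d=116/141
  seg 2: a=-4 b=-26/141 c=77/47 d=-77/282
S(15/4) = -1453/376

Δ: Δ0=2/3, Δ1=-1, Δ2=2
row 1: diag=8, rhs=-10; c'=1/8, d'=-5/4
row 2: denom=6−1·1/8=47/8; d'=(18−1·-5/4)/(47/8)=154/47
back: M2=154/47
back: M1=-5/4−1/8·154/47=-78/47
M: M0=0, M1=-78/47, M2=154/47, M3=0
seg 0: a=-5, c=M0/2=0, d=(M1−M0)/(6·3)=-13/141, b=Δ0−h0·(2M0+M1)/6=211/141
seg 1: a=-3, c=M1/2=-39/47, d=(M2−M1)/(6·1)=116/141, b=Δ1−h1·(2M1+M2)/6=-140/141
seg 2: a=-4, c=M2/2=77/47, d=(M3−M2)/(6·2)=-77/282, b=Δ2−h2·(2M2+M3)/6=-26/141
t_q=15/4 → seg 1, τ=3/4; S=-3+-140/141·τ+-39/47·τ²+116/141·τ³=-1453/376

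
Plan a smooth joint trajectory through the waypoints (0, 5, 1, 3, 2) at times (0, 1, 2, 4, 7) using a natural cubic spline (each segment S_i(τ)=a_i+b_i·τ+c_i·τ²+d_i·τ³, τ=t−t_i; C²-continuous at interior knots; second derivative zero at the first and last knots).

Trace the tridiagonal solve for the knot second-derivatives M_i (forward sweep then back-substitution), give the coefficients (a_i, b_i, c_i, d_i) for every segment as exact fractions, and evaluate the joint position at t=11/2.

Δ: Δ0=5, Δ1=-4, Δ2=1, Δ3=-1/3
row 1: diag=4, rhs=-54; c'=1/4, d'=-27/2
row 2: denom=6−1·1/4=23/4; d'=(30−1·-27/2)/(23/4)=174/23
row 3: denom=10−2·8/23=214/23; d'=(-8−2·174/23)/(214/23)=-266/107
back: M3=-266/107
back: M2=174/23−8/23·-266/107=902/107
back: M1=-27/2−1/4·902/107=-1670/107
M: M0=0, M1=-1670/107, M2=902/107, M3=-266/107, M4=0
seg 0: a=0, c=M0/2=0, d=(M1−M0)/(6·1)=-835/321, b=Δ0−h0·(2M0+M1)/6=2440/321
seg 1: a=5, c=M1/2=-835/107, d=(M2−M1)/(6·1)=1286/321, b=Δ1−h1·(2M1+M2)/6=-65/321
seg 2: a=1, c=M2/2=451/107, d=(M3−M2)/(6·2)=-292/321, b=Δ2−h2·(2M2+M3)/6=-1217/321
seg 3: a=3, c=M3/2=-133/107, d=(M4−M3)/(6·3)=133/963, b=Δ3−h3·(2M3+M4)/6=691/321
t_q=11/2 → seg 3, τ=3/2; S=3+691/321·τ+-133/107·τ²+133/963·τ³=3337/856

  seg 0: a=0 b=2440/321 c=0 d=-835/321
  seg 1: a=5 b=-65/321 c=-835/107 d=1286/321
  seg 2: a=1 b=-1217/321 c=451/107 d=-292/321
  seg 3: a=3 b=691/321 c=-133/107 d=133/963
S(11/2) = 3337/856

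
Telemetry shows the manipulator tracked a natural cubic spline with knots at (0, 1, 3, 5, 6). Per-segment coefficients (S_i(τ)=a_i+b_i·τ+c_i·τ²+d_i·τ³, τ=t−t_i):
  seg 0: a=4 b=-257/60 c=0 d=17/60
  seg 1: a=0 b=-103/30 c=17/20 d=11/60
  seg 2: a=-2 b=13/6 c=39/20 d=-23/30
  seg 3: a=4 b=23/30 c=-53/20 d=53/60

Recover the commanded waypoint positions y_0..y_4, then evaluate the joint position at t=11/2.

y_0=4 y_1=0 y_2=-2 y_3=4 y_4=3
S(11/2) = 613/160

y_0 = S_0(0) = a_0 = 4
y_1 = S_1(0) = a_1 = 0
y_2 = S_2(0) = a_2 = -2
y_3 = S_3(0) = a_3 = 4
y_4 = S_3(1) = 3
t_q=11/2 is in segment 3 (τ=1/2); S_3(τ)=613/160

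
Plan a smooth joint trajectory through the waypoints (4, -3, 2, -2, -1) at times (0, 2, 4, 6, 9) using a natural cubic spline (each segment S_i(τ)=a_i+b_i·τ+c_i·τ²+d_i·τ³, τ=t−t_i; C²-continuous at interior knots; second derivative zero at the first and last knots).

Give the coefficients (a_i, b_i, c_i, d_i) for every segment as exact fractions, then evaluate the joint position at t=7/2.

Δ: Δ0=-7/2, Δ1=5/2, Δ2=-2, Δ3=1/3
row 1: diag=8, rhs=36; c'=1/4, d'=9/2
row 2: denom=8−2·1/4=15/2; d'=(-27−2·9/2)/(15/2)=-24/5
row 3: denom=10−2·4/15=142/15; d'=(14−2·-24/5)/(142/15)=177/71
back: M3=177/71
back: M2=-24/5−4/15·177/71=-388/71
back: M1=9/2−1/4·-388/71=833/142
M: M0=0, M1=833/142, M2=-388/71, M3=177/71, M4=0
seg 0: a=4, c=M0/2=0, d=(M1−M0)/(6·2)=833/1704, b=Δ0−h0·(2M0+M1)/6=-1162/213
seg 1: a=-3, c=M1/2=833/284, d=(M2−M1)/(6·2)=-1609/1704, b=Δ1−h1·(2M1+M2)/6=175/426
seg 2: a=2, c=M2/2=-194/71, d=(M3−M2)/(6·2)=565/852, b=Δ2−h2·(2M2+M3)/6=173/213
seg 3: a=-2, c=M3/2=177/142, d=(M4−M3)/(6·3)=-59/426, b=Δ3−h3·(2M3+M4)/6=-460/213
t_q=7/2 → seg 1, τ=3/2; S=-3+175/426·τ+833/284·τ²+-1609/1704·τ³=4675/4544

  seg 0: a=4 b=-1162/213 c=0 d=833/1704
  seg 1: a=-3 b=175/426 c=833/284 d=-1609/1704
  seg 2: a=2 b=173/213 c=-194/71 d=565/852
  seg 3: a=-2 b=-460/213 c=177/142 d=-59/426
S(7/2) = 4675/4544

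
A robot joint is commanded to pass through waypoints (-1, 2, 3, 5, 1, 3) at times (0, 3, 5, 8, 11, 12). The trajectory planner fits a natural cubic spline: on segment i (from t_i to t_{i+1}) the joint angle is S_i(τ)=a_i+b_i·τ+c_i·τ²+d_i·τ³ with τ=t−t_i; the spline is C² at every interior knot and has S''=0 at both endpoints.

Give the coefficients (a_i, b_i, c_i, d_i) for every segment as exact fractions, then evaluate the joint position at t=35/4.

  seg 0: a=-1 b=391/318 c=0 d=-73/2862
  seg 1: a=2 b=86/159 c=-73/318 d=133/1272
  seg 2: a=3 b=93/106 c=253/636 d=-893/5724
  seg 3: a=5 b=-201/212 c=-160/159 d=1675/5724
  seg 4: a=1 b=97/106 c=345/212 d=-115/212
S(35/4) = 52187/13568

Δ: Δ0=1, Δ1=1/2, Δ2=2/3, Δ3=-4/3, Δ4=2
row 1: diag=10, rhs=-3; c'=1/5, d'=-3/10
row 2: denom=10−2·1/5=48/5; d'=(1−2·-3/10)/(48/5)=1/6
row 3: denom=12−3·5/16=177/16; d'=(-12−3·1/6)/(177/16)=-200/177
row 4: denom=8−3·16/59=424/59; d'=(20−3·-200/177)/(424/59)=345/106
back: M4=345/106
back: M3=-200/177−16/59·345/106=-320/159
back: M2=1/6−5/16·-320/159=253/318
back: M1=-3/10−1/5·253/318=-73/159
M: M0=0, M1=-73/159, M2=253/318, M3=-320/159, M4=345/106, M5=0
seg 0: a=-1, c=M0/2=0, d=(M1−M0)/(6·3)=-73/2862, b=Δ0−h0·(2M0+M1)/6=391/318
seg 1: a=2, c=M1/2=-73/318, d=(M2−M1)/(6·2)=133/1272, b=Δ1−h1·(2M1+M2)/6=86/159
seg 2: a=3, c=M2/2=253/636, d=(M3−M2)/(6·3)=-893/5724, b=Δ2−h2·(2M2+M3)/6=93/106
seg 3: a=5, c=M3/2=-160/159, d=(M4−M3)/(6·3)=1675/5724, b=Δ3−h3·(2M3+M4)/6=-201/212
seg 4: a=1, c=M4/2=345/212, d=(M5−M4)/(6·1)=-115/212, b=Δ4−h4·(2M4+M5)/6=97/106
t_q=35/4 → seg 3, τ=3/4; S=5+-201/212·τ+-160/159·τ²+1675/5724·τ³=52187/13568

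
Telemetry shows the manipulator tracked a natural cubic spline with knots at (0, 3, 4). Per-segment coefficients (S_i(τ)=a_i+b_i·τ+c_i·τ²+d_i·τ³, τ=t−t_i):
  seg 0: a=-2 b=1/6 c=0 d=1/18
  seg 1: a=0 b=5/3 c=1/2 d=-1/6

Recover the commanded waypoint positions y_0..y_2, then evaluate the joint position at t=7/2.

y_0=-2 y_1=0 y_2=2
S(7/2) = 15/16

y_0 = S_0(0) = a_0 = -2
y_1 = S_1(0) = a_1 = 0
y_2 = S_1(1) = 2
t_q=7/2 is in segment 1 (τ=1/2); S_1(τ)=15/16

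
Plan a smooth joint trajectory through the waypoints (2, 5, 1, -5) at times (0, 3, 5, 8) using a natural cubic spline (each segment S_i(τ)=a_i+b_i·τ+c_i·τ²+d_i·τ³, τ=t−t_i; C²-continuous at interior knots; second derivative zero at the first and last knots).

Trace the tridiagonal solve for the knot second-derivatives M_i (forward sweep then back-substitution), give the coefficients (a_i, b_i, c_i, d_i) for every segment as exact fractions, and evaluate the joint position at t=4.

  seg 0: a=2 b=31/16 c=0 d=-5/48
  seg 1: a=5 b=-7/8 c=-15/16 d=3/16
  seg 2: a=1 b=-19/8 c=3/16 d=-1/48
S(4) = 27/8

Δ: Δ0=1, Δ1=-2, Δ2=-2
row 1: diag=10, rhs=-18; c'=1/5, d'=-9/5
row 2: denom=10−2·1/5=48/5; d'=(0−2·-9/5)/(48/5)=3/8
back: M2=3/8
back: M1=-9/5−1/5·3/8=-15/8
M: M0=0, M1=-15/8, M2=3/8, M3=0
seg 0: a=2, c=M0/2=0, d=(M1−M0)/(6·3)=-5/48, b=Δ0−h0·(2M0+M1)/6=31/16
seg 1: a=5, c=M1/2=-15/16, d=(M2−M1)/(6·2)=3/16, b=Δ1−h1·(2M1+M2)/6=-7/8
seg 2: a=1, c=M2/2=3/16, d=(M3−M2)/(6·3)=-1/48, b=Δ2−h2·(2M2+M3)/6=-19/8
t_q=4 → seg 1, τ=1; S=5+-7/8·τ+-15/16·τ²+3/16·τ³=27/8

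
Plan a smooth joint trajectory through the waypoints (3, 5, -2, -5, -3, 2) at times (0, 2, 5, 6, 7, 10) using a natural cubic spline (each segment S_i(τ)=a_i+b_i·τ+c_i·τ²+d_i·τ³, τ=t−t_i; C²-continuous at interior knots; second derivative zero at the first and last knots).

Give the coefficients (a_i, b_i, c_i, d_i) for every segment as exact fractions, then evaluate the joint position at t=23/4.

Δ: Δ0=1, Δ1=-7/3, Δ2=-3, Δ3=2, Δ4=5/3
row 1: diag=10, rhs=-20; c'=3/10, d'=-2
row 2: denom=8−3·3/10=71/10; d'=(-4−3·-2)/(71/10)=20/71
row 3: denom=4−1·10/71=274/71; d'=(30−1·20/71)/(274/71)=1055/137
row 4: denom=8−1·71/274=2121/274; d'=(-2−1·1055/137)/(2121/274)=-886/707
back: M4=-886/707
back: M3=1055/137−71/274·-886/707=5674/707
back: M2=20/71−10/71·5674/707=-600/707
back: M1=-2−3/10·-600/707=-1234/707
M: M0=0, M1=-1234/707, M2=-600/707, M3=5674/707, M4=-886/707, M5=0
seg 0: a=3, c=M0/2=0, d=(M1−M0)/(6·2)=-617/4242, b=Δ0−h0·(2M0+M1)/6=3355/2121
seg 1: a=5, c=M1/2=-617/707, d=(M2−M1)/(6·3)=317/6363, b=Δ1−h1·(2M1+M2)/6=-347/2121
seg 2: a=-2, c=M2/2=-300/707, d=(M3−M2)/(6·1)=3137/2121, b=Δ2−h2·(2M2+M3)/6=-8600/2121
seg 3: a=-5, c=M3/2=2837/707, d=(M4−M3)/(6·1)=-3280/2121, b=Δ3−h3·(2M3+M4)/6=-989/2121
seg 4: a=-3, c=M4/2=-443/707, d=(M5−M4)/(6·3)=443/6363, b=Δ4−h4·(2M4+M5)/6=6193/2121
t_q=23/4 → seg 2, τ=3/4; S=-2+-8600/2121·τ+-300/707·τ²+3137/2121·τ³=-210663/45248

  seg 0: a=3 b=3355/2121 c=0 d=-617/4242
  seg 1: a=5 b=-347/2121 c=-617/707 d=317/6363
  seg 2: a=-2 b=-8600/2121 c=-300/707 d=3137/2121
  seg 3: a=-5 b=-989/2121 c=2837/707 d=-3280/2121
  seg 4: a=-3 b=6193/2121 c=-443/707 d=443/6363
S(23/4) = -210663/45248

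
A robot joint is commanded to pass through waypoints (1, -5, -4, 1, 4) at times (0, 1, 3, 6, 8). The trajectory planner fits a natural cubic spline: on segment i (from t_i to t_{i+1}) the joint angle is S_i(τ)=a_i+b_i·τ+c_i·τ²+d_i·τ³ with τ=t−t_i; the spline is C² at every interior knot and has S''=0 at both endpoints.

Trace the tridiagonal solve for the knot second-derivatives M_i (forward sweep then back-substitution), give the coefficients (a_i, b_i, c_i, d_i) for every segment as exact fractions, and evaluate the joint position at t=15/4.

Δ: Δ0=-6, Δ1=1/2, Δ2=5/3, Δ3=3/2
row 1: diag=6, rhs=39; c'=1/3, d'=13/2
row 2: denom=10−2·1/3=28/3; d'=(7−2·13/2)/(28/3)=-9/14
row 3: denom=10−3·9/28=253/28; d'=(-1−3·-9/14)/(253/28)=26/253
back: M3=26/253
back: M2=-9/14−9/28·26/253=-171/253
back: M1=13/2−1/3·-171/253=3403/506
M: M0=0, M1=3403/506, M2=-171/253, M3=26/253, M4=0
seg 0: a=1, c=M0/2=0, d=(M1−M0)/(6·1)=3403/3036, b=Δ0−h0·(2M0+M1)/6=-21619/3036
seg 1: a=-5, c=M1/2=3403/1012, d=(M2−M1)/(6·2)=-3745/6072, b=Δ1−h1·(2M1+M2)/6=-5705/1518
seg 2: a=-4, c=M2/2=-171/506, d=(M3−M2)/(6·3)=197/4554, b=Δ2−h2·(2M2+M3)/6=1739/759
seg 3: a=1, c=M3/2=13/253, d=(M4−M3)/(6·2)=-13/1518, b=Δ3−h3·(2M3+M4)/6=2173/1518
t_q=15/4 → seg 2, τ=3/4; S=-4+1739/759·τ+-171/506·τ²+197/4554·τ³=-7223/2944

  seg 0: a=1 b=-21619/3036 c=0 d=3403/3036
  seg 1: a=-5 b=-5705/1518 c=3403/1012 d=-3745/6072
  seg 2: a=-4 b=1739/759 c=-171/506 d=197/4554
  seg 3: a=1 b=2173/1518 c=13/253 d=-13/1518
S(15/4) = -7223/2944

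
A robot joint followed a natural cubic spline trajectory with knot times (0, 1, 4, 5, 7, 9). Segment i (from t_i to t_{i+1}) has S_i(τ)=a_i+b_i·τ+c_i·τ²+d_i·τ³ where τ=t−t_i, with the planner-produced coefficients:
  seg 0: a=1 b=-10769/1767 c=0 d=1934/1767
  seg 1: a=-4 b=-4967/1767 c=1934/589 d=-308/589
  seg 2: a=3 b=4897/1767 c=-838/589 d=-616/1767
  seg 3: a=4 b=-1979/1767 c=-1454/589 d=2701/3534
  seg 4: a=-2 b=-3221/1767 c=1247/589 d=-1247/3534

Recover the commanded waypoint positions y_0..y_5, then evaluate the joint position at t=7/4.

y_0=1 y_1=-4 y_2=3 y_3=4 y_4=-2 y_5=0
S(7/4) = -2223/496

y_0 = S_0(0) = a_0 = 1
y_1 = S_1(0) = a_1 = -4
y_2 = S_2(0) = a_2 = 3
y_3 = S_3(0) = a_3 = 4
y_4 = S_4(0) = a_4 = -2
y_5 = S_4(2) = 0
t_q=7/4 is in segment 1 (τ=3/4); S_1(τ)=-2223/496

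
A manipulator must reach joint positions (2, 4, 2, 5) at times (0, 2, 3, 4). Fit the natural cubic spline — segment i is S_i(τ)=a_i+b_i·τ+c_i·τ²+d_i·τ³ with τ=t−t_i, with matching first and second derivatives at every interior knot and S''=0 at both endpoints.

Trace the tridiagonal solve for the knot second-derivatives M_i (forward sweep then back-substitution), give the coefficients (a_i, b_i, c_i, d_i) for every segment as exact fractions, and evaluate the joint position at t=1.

  seg 0: a=2 b=57/23 c=0 d=-17/46
  seg 1: a=4 b=-45/23 c=-51/23 d=50/23
  seg 2: a=2 b=3/23 c=99/23 d=-33/23
S(1) = 189/46

Δ: Δ0=1, Δ1=-2, Δ2=3
row 1: diag=6, rhs=-18; c'=1/6, d'=-3
row 2: denom=4−1·1/6=23/6; d'=(30−1·-3)/(23/6)=198/23
back: M2=198/23
back: M1=-3−1/6·198/23=-102/23
M: M0=0, M1=-102/23, M2=198/23, M3=0
seg 0: a=2, c=M0/2=0, d=(M1−M0)/(6·2)=-17/46, b=Δ0−h0·(2M0+M1)/6=57/23
seg 1: a=4, c=M1/2=-51/23, d=(M2−M1)/(6·1)=50/23, b=Δ1−h1·(2M1+M2)/6=-45/23
seg 2: a=2, c=M2/2=99/23, d=(M3−M2)/(6·1)=-33/23, b=Δ2−h2·(2M2+M3)/6=3/23
t_q=1 → seg 0, τ=1; S=2+57/23·τ+0·τ²+-17/46·τ³=189/46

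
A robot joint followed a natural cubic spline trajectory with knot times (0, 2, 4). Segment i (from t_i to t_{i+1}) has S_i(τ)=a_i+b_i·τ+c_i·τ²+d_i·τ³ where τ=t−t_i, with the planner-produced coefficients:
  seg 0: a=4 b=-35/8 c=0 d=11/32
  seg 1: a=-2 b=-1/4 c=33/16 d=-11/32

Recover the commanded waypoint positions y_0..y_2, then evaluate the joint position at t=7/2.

y_0 = S_0(0) = a_0 = 4
y_1 = S_1(0) = a_1 = -2
y_2 = S_1(2) = 3
t_q=7/2 is in segment 1 (τ=3/2); S_1(τ)=283/256

y_0=4 y_1=-2 y_2=3
S(7/2) = 283/256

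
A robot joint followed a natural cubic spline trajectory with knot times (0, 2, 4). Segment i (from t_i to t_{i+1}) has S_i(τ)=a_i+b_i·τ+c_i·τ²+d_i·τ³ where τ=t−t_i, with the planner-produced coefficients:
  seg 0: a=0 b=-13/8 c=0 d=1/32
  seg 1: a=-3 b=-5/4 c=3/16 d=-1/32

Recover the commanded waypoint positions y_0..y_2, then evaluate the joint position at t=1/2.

y_0 = S_0(0) = a_0 = 0
y_1 = S_1(0) = a_1 = -3
y_2 = S_1(2) = -5
t_q=1/2 is in segment 0 (τ=1/2); S_0(τ)=-207/256

y_0=0 y_1=-3 y_2=-5
S(1/2) = -207/256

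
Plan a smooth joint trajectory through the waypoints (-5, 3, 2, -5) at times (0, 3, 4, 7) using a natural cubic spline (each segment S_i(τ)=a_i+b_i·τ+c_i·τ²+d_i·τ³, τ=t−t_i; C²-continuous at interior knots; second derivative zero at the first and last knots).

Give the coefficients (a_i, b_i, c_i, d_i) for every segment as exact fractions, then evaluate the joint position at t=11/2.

Δ: Δ0=8/3, Δ1=-1, Δ2=-7/3
row 1: diag=8, rhs=-22; c'=1/8, d'=-11/4
row 2: denom=8−1·1/8=63/8; d'=(-8−1·-11/4)/(63/8)=-2/3
back: M2=-2/3
back: M1=-11/4−1/8·-2/3=-8/3
M: M0=0, M1=-8/3, M2=-2/3, M3=0
seg 0: a=-5, c=M0/2=0, d=(M1−M0)/(6·3)=-4/27, b=Δ0−h0·(2M0+M1)/6=4
seg 1: a=3, c=M1/2=-4/3, d=(M2−M1)/(6·1)=1/3, b=Δ1−h1·(2M1+M2)/6=0
seg 2: a=2, c=M2/2=-1/3, d=(M3−M2)/(6·3)=1/27, b=Δ2−h2·(2M2+M3)/6=-5/3
t_q=11/2 → seg 2, τ=3/2; S=2+-5/3·τ+-1/3·τ²+1/27·τ³=-9/8

  seg 0: a=-5 b=4 c=0 d=-4/27
  seg 1: a=3 b=0 c=-4/3 d=1/3
  seg 2: a=2 b=-5/3 c=-1/3 d=1/27
S(11/2) = -9/8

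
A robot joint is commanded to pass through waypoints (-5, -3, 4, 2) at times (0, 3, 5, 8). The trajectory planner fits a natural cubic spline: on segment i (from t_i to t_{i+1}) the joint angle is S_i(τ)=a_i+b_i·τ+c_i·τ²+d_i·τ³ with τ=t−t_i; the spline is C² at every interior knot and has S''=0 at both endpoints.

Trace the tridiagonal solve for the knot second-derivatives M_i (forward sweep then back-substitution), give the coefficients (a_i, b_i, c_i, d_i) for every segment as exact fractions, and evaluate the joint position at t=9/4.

  seg 0: a=-5 b=-23/48 c=0 d=55/432
  seg 1: a=-3 b=71/24 c=55/48 d=-7/16
  seg 2: a=4 b=55/24 c=-71/48 d=71/432
S(9/4) = -4739/1024

Δ: Δ0=2/3, Δ1=7/2, Δ2=-2/3
row 1: diag=10, rhs=17; c'=1/5, d'=17/10
row 2: denom=10−2·1/5=48/5; d'=(-25−2·17/10)/(48/5)=-71/24
back: M2=-71/24
back: M1=17/10−1/5·-71/24=55/24
M: M0=0, M1=55/24, M2=-71/24, M3=0
seg 0: a=-5, c=M0/2=0, d=(M1−M0)/(6·3)=55/432, b=Δ0−h0·(2M0+M1)/6=-23/48
seg 1: a=-3, c=M1/2=55/48, d=(M2−M1)/(6·2)=-7/16, b=Δ1−h1·(2M1+M2)/6=71/24
seg 2: a=4, c=M2/2=-71/48, d=(M3−M2)/(6·3)=71/432, b=Δ2−h2·(2M2+M3)/6=55/24
t_q=9/4 → seg 0, τ=9/4; S=-5+-23/48·τ+0·τ²+55/432·τ³=-4739/1024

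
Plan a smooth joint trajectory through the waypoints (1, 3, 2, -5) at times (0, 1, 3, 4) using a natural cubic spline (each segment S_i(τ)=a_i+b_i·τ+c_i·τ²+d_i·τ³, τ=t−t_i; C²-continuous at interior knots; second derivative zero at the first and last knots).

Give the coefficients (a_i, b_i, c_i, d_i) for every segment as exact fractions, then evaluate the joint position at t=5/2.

Δ: Δ0=2, Δ1=-1/2, Δ2=-7
row 1: diag=6, rhs=-15; c'=1/3, d'=-5/2
row 2: denom=6−2·1/3=16/3; d'=(-39−2·-5/2)/(16/3)=-51/8
back: M2=-51/8
back: M1=-5/2−1/3·-51/8=-3/8
M: M0=0, M1=-3/8, M2=-51/8, M3=0
seg 0: a=1, c=M0/2=0, d=(M1−M0)/(6·1)=-1/16, b=Δ0−h0·(2M0+M1)/6=33/16
seg 1: a=3, c=M1/2=-3/16, d=(M2−M1)/(6·2)=-1/2, b=Δ1−h1·(2M1+M2)/6=15/8
seg 2: a=2, c=M2/2=-51/16, d=(M3−M2)/(6·1)=17/16, b=Δ2−h2·(2M2+M3)/6=-39/8
t_q=5/2 → seg 1, τ=3/2; S=3+15/8·τ+-3/16·τ²+-1/2·τ³=237/64

  seg 0: a=1 b=33/16 c=0 d=-1/16
  seg 1: a=3 b=15/8 c=-3/16 d=-1/2
  seg 2: a=2 b=-39/8 c=-51/16 d=17/16
S(5/2) = 237/64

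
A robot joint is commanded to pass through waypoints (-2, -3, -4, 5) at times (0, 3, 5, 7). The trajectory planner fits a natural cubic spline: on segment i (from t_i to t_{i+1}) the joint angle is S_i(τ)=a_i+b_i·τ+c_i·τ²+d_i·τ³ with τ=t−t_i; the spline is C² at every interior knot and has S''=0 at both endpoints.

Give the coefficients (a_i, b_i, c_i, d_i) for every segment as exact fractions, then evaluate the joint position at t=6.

Δ: Δ0=-1/3, Δ1=-1/2, Δ2=9/2
row 1: diag=10, rhs=-1; c'=1/5, d'=-1/10
row 2: denom=8−2·1/5=38/5; d'=(30−2·-1/10)/(38/5)=151/38
back: M2=151/38
back: M1=-1/10−1/5·151/38=-17/19
M: M0=0, M1=-17/19, M2=151/38, M3=0
seg 0: a=-2, c=M0/2=0, d=(M1−M0)/(6·3)=-17/342, b=Δ0−h0·(2M0+M1)/6=13/114
seg 1: a=-3, c=M1/2=-17/38, d=(M2−M1)/(6·2)=185/456, b=Δ1−h1·(2M1+M2)/6=-70/57
seg 2: a=-4, c=M2/2=151/76, d=(M3−M2)/(6·2)=-151/456, b=Δ2−h2·(2M2+M3)/6=211/114
t_q=6 → seg 2, τ=1; S=-4+211/114·τ+151/76·τ²+-151/456·τ³=-75/152

  seg 0: a=-2 b=13/114 c=0 d=-17/342
  seg 1: a=-3 b=-70/57 c=-17/38 d=185/456
  seg 2: a=-4 b=211/114 c=151/76 d=-151/456
S(6) = -75/152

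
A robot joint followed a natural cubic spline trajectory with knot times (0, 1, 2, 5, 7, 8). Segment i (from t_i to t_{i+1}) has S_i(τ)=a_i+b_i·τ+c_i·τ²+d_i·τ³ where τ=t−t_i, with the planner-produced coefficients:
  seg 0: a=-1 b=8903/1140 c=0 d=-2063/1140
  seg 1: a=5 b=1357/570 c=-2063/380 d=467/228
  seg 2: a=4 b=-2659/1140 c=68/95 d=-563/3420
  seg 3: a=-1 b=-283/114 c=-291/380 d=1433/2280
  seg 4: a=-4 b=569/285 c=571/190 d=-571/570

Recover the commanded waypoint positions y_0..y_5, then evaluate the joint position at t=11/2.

y_0 = S_0(0) = a_0 = -1
y_1 = S_1(0) = a_1 = 5
y_2 = S_2(0) = a_2 = 4
y_3 = S_3(0) = a_3 = -1
y_4 = S_4(0) = a_4 = -4
y_5 = S_4(1) = 0
t_q=11/2 is in segment 3 (τ=1/2); S_3(τ)=-14313/6080

y_0=-1 y_1=5 y_2=4 y_3=-1 y_4=-4 y_5=0
S(11/2) = -14313/6080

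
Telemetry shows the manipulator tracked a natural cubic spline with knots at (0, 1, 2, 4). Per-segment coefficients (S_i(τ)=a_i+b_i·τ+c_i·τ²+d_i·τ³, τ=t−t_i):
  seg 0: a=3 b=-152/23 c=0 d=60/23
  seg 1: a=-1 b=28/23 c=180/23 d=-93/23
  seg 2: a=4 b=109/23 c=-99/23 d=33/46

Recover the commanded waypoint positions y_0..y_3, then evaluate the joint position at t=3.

y_0=3 y_1=-1 y_2=4 y_3=2
S(3) = 237/46

y_0 = S_0(0) = a_0 = 3
y_1 = S_1(0) = a_1 = -1
y_2 = S_2(0) = a_2 = 4
y_3 = S_2(2) = 2
t_q=3 is in segment 2 (τ=1); S_2(τ)=237/46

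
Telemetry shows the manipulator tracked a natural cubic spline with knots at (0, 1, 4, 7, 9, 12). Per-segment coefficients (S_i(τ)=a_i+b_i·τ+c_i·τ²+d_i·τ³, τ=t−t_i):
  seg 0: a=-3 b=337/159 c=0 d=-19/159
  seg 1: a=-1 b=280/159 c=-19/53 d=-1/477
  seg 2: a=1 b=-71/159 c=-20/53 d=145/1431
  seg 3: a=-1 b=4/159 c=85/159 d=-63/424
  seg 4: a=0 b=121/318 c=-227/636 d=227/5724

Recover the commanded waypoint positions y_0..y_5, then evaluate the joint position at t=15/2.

y_0=-3 y_1=-1 y_2=1 y_3=-1 y_4=0 y_5=-1
S(15/2) = -2959/3392

y_0 = S_0(0) = a_0 = -3
y_1 = S_1(0) = a_1 = -1
y_2 = S_2(0) = a_2 = 1
y_3 = S_3(0) = a_3 = -1
y_4 = S_4(0) = a_4 = 0
y_5 = S_4(3) = -1
t_q=15/2 is in segment 3 (τ=1/2); S_3(τ)=-2959/3392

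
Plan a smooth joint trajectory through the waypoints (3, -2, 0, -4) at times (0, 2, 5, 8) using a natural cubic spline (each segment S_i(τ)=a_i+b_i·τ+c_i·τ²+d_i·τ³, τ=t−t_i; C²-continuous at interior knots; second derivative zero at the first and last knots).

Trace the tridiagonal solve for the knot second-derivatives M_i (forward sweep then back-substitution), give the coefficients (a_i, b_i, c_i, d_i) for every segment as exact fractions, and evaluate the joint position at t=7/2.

Δ: Δ0=-5/2, Δ1=2/3, Δ2=-4/3
row 1: diag=10, rhs=19; c'=3/10, d'=19/10
row 2: denom=12−3·3/10=111/10; d'=(-12−3·19/10)/(111/10)=-59/37
back: M2=-59/37
back: M1=19/10−3/10·-59/37=88/37
M: M0=0, M1=88/37, M2=-59/37, M3=0
seg 0: a=3, c=M0/2=0, d=(M1−M0)/(6·2)=22/111, b=Δ0−h0·(2M0+M1)/6=-731/222
seg 1: a=-2, c=M1/2=44/37, d=(M2−M1)/(6·3)=-49/222, b=Δ1−h1·(2M1+M2)/6=-203/222
seg 2: a=0, c=M2/2=-59/74, d=(M3−M2)/(6·3)=59/666, b=Δ2−h2·(2M2+M3)/6=29/111
t_q=7/2 → seg 1, τ=3/2; S=-2+-203/222·τ+44/37·τ²+-49/222·τ³=-853/592

  seg 0: a=3 b=-731/222 c=0 d=22/111
  seg 1: a=-2 b=-203/222 c=44/37 d=-49/222
  seg 2: a=0 b=29/111 c=-59/74 d=59/666
S(7/2) = -853/592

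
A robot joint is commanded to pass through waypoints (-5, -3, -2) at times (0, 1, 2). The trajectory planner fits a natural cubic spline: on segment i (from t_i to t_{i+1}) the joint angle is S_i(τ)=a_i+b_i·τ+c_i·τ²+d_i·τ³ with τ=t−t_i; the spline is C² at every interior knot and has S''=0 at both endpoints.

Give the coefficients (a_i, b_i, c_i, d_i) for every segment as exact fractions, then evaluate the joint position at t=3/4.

Δ: Δ0=2, Δ1=1
row 1: diag=4, rhs=-6; c'=1/4, d'=-3/2
back: M1=-3/2
M: M0=0, M1=-3/2, M2=0
seg 0: a=-5, c=M0/2=0, d=(M1−M0)/(6·1)=-1/4, b=Δ0−h0·(2M0+M1)/6=9/4
seg 1: a=-3, c=M1/2=-3/4, d=(M2−M1)/(6·1)=1/4, b=Δ1−h1·(2M1+M2)/6=3/2
t_q=3/4 → seg 0, τ=3/4; S=-5+9/4·τ+0·τ²+-1/4·τ³=-875/256

  seg 0: a=-5 b=9/4 c=0 d=-1/4
  seg 1: a=-3 b=3/2 c=-3/4 d=1/4
S(3/4) = -875/256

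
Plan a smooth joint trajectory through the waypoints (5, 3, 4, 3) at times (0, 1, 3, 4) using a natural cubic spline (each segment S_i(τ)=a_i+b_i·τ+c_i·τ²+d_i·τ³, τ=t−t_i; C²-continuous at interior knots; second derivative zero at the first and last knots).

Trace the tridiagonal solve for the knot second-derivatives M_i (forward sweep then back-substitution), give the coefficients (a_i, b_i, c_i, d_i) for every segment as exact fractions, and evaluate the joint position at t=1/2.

  seg 0: a=5 b=-41/16 c=0 d=9/16
  seg 1: a=3 b=-7/8 c=27/16 d=-1/2
  seg 2: a=4 b=-1/8 c=-21/16 d=7/16
S(1/2) = 485/128

Δ: Δ0=-2, Δ1=1/2, Δ2=-1
row 1: diag=6, rhs=15; c'=1/3, d'=5/2
row 2: denom=6−2·1/3=16/3; d'=(-9−2·5/2)/(16/3)=-21/8
back: M2=-21/8
back: M1=5/2−1/3·-21/8=27/8
M: M0=0, M1=27/8, M2=-21/8, M3=0
seg 0: a=5, c=M0/2=0, d=(M1−M0)/(6·1)=9/16, b=Δ0−h0·(2M0+M1)/6=-41/16
seg 1: a=3, c=M1/2=27/16, d=(M2−M1)/(6·2)=-1/2, b=Δ1−h1·(2M1+M2)/6=-7/8
seg 2: a=4, c=M2/2=-21/16, d=(M3−M2)/(6·1)=7/16, b=Δ2−h2·(2M2+M3)/6=-1/8
t_q=1/2 → seg 0, τ=1/2; S=5+-41/16·τ+0·τ²+9/16·τ³=485/128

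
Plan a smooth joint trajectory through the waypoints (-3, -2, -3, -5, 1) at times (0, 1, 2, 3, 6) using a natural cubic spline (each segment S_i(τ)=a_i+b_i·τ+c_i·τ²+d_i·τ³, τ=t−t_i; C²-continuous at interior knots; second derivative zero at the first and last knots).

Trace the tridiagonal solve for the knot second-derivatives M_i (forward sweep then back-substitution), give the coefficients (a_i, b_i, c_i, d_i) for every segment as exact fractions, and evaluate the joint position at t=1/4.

  seg 0: a=-3 b=83/58 c=0 d=-25/58
  seg 1: a=-2 b=4/29 c=-75/58 d=9/58
  seg 2: a=-3 b=-115/58 c=-24/29 d=47/58
  seg 3: a=-5 b=-35/29 c=93/58 d=-31/174
S(1/4) = -9833/3712

Δ: Δ0=1, Δ1=-1, Δ2=-2, Δ3=2
row 1: diag=4, rhs=-12; c'=1/4, d'=-3
row 2: denom=4−1·1/4=15/4; d'=(-6−1·-3)/(15/4)=-4/5
row 3: denom=8−1·4/15=116/15; d'=(24−1·-4/5)/(116/15)=93/29
back: M3=93/29
back: M2=-4/5−4/15·93/29=-48/29
back: M1=-3−1/4·-48/29=-75/29
M: M0=0, M1=-75/29, M2=-48/29, M3=93/29, M4=0
seg 0: a=-3, c=M0/2=0, d=(M1−M0)/(6·1)=-25/58, b=Δ0−h0·(2M0+M1)/6=83/58
seg 1: a=-2, c=M1/2=-75/58, d=(M2−M1)/(6·1)=9/58, b=Δ1−h1·(2M1+M2)/6=4/29
seg 2: a=-3, c=M2/2=-24/29, d=(M3−M2)/(6·1)=47/58, b=Δ2−h2·(2M2+M3)/6=-115/58
seg 3: a=-5, c=M3/2=93/58, d=(M4−M3)/(6·3)=-31/174, b=Δ3−h3·(2M3+M4)/6=-35/29
t_q=1/4 → seg 0, τ=1/4; S=-3+83/58·τ+0·τ²+-25/58·τ³=-9833/3712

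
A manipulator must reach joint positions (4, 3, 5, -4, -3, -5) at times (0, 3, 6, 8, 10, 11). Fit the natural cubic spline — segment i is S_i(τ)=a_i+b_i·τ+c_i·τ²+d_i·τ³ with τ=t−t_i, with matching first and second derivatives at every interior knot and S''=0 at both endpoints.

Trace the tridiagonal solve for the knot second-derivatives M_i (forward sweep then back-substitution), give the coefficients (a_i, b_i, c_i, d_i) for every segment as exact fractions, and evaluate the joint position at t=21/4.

  seg 0: a=4 b=-1364/1149 c=0 d=109/1149
  seg 1: a=3 b=1579/1149 c=327/383 d=-1252/3447
  seg 2: a=5 b=-3803/1149 c=-925/383 d=8365/9192
  seg 3: a=-4 b=-4711/2298 c=4665/1532 d=-8135/9192
  seg 4: a=-3 b=-563/1149 c=-1735/766 d=1735/2298
S(21/4) = 19233/3064

Δ: Δ0=-1/3, Δ1=2/3, Δ2=-9/2, Δ3=1/2, Δ4=-2
row 1: diag=12, rhs=6; c'=1/4, d'=1/2
row 2: denom=10−3·1/4=37/4; d'=(-31−3·1/2)/(37/4)=-130/37
row 3: denom=8−2·8/37=280/37; d'=(30−2·-130/37)/(280/37)=137/28
row 4: denom=6−2·37/140=383/70; d'=(-15−2·137/28)/(383/70)=-1735/383
back: M4=-1735/383
back: M3=137/28−37/140·-1735/383=4665/766
back: M2=-130/37−8/37·4665/766=-1850/383
back: M1=1/2−1/4·-1850/383=654/383
M: M0=0, M1=654/383, M2=-1850/383, M3=4665/766, M4=-1735/383, M5=0
seg 0: a=4, c=M0/2=0, d=(M1−M0)/(6·3)=109/1149, b=Δ0−h0·(2M0+M1)/6=-1364/1149
seg 1: a=3, c=M1/2=327/383, d=(M2−M1)/(6·3)=-1252/3447, b=Δ1−h1·(2M1+M2)/6=1579/1149
seg 2: a=5, c=M2/2=-925/383, d=(M3−M2)/(6·2)=8365/9192, b=Δ2−h2·(2M2+M3)/6=-3803/1149
seg 3: a=-4, c=M3/2=4665/1532, d=(M4−M3)/(6·2)=-8135/9192, b=Δ3−h3·(2M3+M4)/6=-4711/2298
seg 4: a=-3, c=M4/2=-1735/766, d=(M5−M4)/(6·1)=1735/2298, b=Δ4−h4·(2M4+M5)/6=-563/1149
t_q=21/4 → seg 1, τ=9/4; S=3+1579/1149·τ+327/383·τ²+-1252/3447·τ³=19233/3064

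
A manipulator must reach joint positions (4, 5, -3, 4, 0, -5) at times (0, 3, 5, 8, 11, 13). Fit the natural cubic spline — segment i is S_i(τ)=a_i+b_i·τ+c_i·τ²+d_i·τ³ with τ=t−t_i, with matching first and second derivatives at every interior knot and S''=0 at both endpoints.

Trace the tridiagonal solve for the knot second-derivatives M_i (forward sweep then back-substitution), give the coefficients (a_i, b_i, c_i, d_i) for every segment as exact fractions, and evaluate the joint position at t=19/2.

Δ: Δ0=1/3, Δ1=-4, Δ2=7/3, Δ3=-4/3, Δ4=-5/2
row 1: diag=10, rhs=-26; c'=1/5, d'=-13/5
row 2: denom=10−2·1/5=48/5; d'=(38−2·-13/5)/(48/5)=9/2
row 3: denom=12−3·5/16=177/16; d'=(-22−3·9/2)/(177/16)=-568/177
row 4: denom=10−3·16/59=542/59; d'=(-7−3·-568/177)/(542/59)=155/542
back: M4=155/542
back: M3=-568/177−16/59·155/542=-2672/813
back: M2=9/2−5/16·-2672/813=8987/1626
back: M1=-13/5−1/5·8987/1626=-6025/1626
M: M0=0, M1=-6025/1626, M2=8987/1626, M3=-2672/813, M4=155/542, M5=0
seg 0: a=4, c=M0/2=0, d=(M1−M0)/(6·3)=-6025/29268, b=Δ0−h0·(2M0+M1)/6=7109/3252
seg 1: a=5, c=M1/2=-6025/3252, d=(M2−M1)/(6·2)=417/542, b=Δ1−h1·(2M1+M2)/6=-5483/1626
seg 2: a=-3, c=M2/2=8987/3252, d=(M3−M2)/(6·3)=-4777/9756, b=Δ2−h2·(2M2+M3)/6=-2521/1626
seg 3: a=4, c=M3/2=-1336/813, d=(M4−M3)/(6·3)=5809/29268, b=Δ3−h3·(2M3+M4)/6=5887/3252
seg 4: a=0, c=M4/2=155/1084, d=(M5−M4)/(6·2)=-155/6504, b=Δ4−h4·(2M4+M5)/6=-4375/1626
t_q=19/2 → seg 3, τ=3/2; S=4+5887/3252·τ+-1336/813·τ²+5809/29268·τ³=31981/8672

  seg 0: a=4 b=7109/3252 c=0 d=-6025/29268
  seg 1: a=5 b=-5483/1626 c=-6025/3252 d=417/542
  seg 2: a=-3 b=-2521/1626 c=8987/3252 d=-4777/9756
  seg 3: a=4 b=5887/3252 c=-1336/813 d=5809/29268
  seg 4: a=0 b=-4375/1626 c=155/1084 d=-155/6504
S(19/2) = 31981/8672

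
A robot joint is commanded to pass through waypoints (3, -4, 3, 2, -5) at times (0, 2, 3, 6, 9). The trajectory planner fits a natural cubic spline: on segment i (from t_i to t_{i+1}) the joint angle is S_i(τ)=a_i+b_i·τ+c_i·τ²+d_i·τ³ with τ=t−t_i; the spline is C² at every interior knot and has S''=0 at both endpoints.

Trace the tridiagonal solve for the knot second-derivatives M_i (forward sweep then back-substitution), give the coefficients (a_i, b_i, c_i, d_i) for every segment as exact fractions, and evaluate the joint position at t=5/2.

Δ: Δ0=-7/2, Δ1=7, Δ2=-1/3, Δ3=-7/3
row 1: diag=6, rhs=63; c'=1/6, d'=21/2
row 2: denom=8−1·1/6=47/6; d'=(-44−1·21/2)/(47/6)=-327/47
row 3: denom=12−3·18/47=510/47; d'=(-12−3·-327/47)/(510/47)=139/170
back: M3=139/170
back: M2=-327/47−18/47·139/170=-618/85
back: M1=21/2−1/6·-618/85=1991/170
M: M0=0, M1=1991/170, M2=-618/85, M3=139/170, M4=0
seg 0: a=3, c=M0/2=0, d=(M1−M0)/(6·2)=1991/2040, b=Δ0−h0·(2M0+M1)/6=-1888/255
seg 1: a=-4, c=M1/2=1991/340, d=(M2−M1)/(6·1)=-3227/1020, b=Δ1−h1·(2M1+M2)/6=2197/510
seg 2: a=3, c=M2/2=-309/85, d=(M3−M2)/(6·3)=275/612, b=Δ2−h2·(2M2+M3)/6=6659/1020
seg 3: a=2, c=M3/2=139/340, d=(M4−M3)/(6·3)=-139/3060, b=Δ3−h3·(2M3+M4)/6=-1607/510
t_q=5/2 → seg 1, τ=1/2; S=-4+2197/510·τ+1991/340·τ²+-3227/1020·τ³=-423/544

  seg 0: a=3 b=-1888/255 c=0 d=1991/2040
  seg 1: a=-4 b=2197/510 c=1991/340 d=-3227/1020
  seg 2: a=3 b=6659/1020 c=-309/85 d=275/612
  seg 3: a=2 b=-1607/510 c=139/340 d=-139/3060
S(5/2) = -423/544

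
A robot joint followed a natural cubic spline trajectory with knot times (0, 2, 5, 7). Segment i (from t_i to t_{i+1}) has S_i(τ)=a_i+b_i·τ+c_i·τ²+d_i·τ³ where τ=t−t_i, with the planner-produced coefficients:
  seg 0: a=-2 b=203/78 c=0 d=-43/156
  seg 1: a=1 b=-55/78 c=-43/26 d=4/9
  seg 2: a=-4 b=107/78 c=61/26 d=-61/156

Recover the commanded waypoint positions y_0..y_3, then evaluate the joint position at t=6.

y_0 = S_0(0) = a_0 = -2
y_1 = S_1(0) = a_1 = 1
y_2 = S_2(0) = a_2 = -4
y_3 = S_2(2) = 5
t_q=6 is in segment 2 (τ=1); S_2(τ)=-35/52

y_0=-2 y_1=1 y_2=-4 y_3=5
S(6) = -35/52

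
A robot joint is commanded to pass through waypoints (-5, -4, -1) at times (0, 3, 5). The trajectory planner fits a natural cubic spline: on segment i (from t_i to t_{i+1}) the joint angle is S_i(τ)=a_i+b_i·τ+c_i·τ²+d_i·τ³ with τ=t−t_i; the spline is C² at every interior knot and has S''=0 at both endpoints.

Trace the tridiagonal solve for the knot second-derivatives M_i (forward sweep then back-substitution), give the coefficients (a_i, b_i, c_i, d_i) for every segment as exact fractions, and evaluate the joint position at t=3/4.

Δ: Δ0=1/3, Δ1=3/2
row 1: diag=10, rhs=7; c'=1/5, d'=7/10
back: M1=7/10
M: M0=0, M1=7/10, M2=0
seg 0: a=-5, c=M0/2=0, d=(M1−M0)/(6·3)=7/180, b=Δ0−h0·(2M0+M1)/6=-1/60
seg 1: a=-4, c=M1/2=7/20, d=(M2−M1)/(6·2)=-7/120, b=Δ1−h1·(2M1+M2)/6=31/30
t_q=3/4 → seg 0, τ=3/4; S=-5+-1/60·τ+0·τ²+7/180·τ³=-1279/256

  seg 0: a=-5 b=-1/60 c=0 d=7/180
  seg 1: a=-4 b=31/30 c=7/20 d=-7/120
S(3/4) = -1279/256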